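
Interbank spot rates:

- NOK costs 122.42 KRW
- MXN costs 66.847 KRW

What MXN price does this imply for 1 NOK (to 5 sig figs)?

1 NOK × 122.42 = 122.42 KRW
122.42 KRW ÷ 66.847 = 1.83135 MXN

NOK/MXN = 1.8313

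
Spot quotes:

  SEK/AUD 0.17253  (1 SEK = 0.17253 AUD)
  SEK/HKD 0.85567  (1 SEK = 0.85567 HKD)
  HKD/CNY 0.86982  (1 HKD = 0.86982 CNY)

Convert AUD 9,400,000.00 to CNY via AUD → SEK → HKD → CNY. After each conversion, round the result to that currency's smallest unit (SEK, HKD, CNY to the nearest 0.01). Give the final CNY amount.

CNY 40,550,753.30

AUD 9,400,000.00 ÷ 0.17253 = SEK 54,483,278.27
SEK 54,483,278.27 × 0.85567 = HKD 46,619,706.72
HKD 46,619,706.72 × 0.86982 = CNY 40,550,753.30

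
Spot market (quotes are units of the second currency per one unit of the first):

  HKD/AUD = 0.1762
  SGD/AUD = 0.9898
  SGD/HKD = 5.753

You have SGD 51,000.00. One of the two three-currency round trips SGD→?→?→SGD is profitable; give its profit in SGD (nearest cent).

Profit: SGD 1,230.36

Profitable loop is SGD → HKD → AUD → SGD:
SGD 51,000.00 × 5.753 = HKD 293,403.00
HKD 293,403.00 × 0.1762 = AUD 51,697.61
AUD 51,697.61 ÷ 0.9898 = SGD 52,230.36
Profit = SGD 52,230.36 − SGD 51,000.00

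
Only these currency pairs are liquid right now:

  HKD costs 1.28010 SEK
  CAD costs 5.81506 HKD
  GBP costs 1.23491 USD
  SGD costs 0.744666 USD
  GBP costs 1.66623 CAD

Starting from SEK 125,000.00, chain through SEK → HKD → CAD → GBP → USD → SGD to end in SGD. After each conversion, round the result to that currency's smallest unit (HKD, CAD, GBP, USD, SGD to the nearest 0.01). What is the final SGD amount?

SEK 125,000.00 ÷ 1.28010 = HKD 97,648.62
HKD 97,648.62 ÷ 5.81506 = CAD 16,792.37
CAD 16,792.37 ÷ 1.66623 = GBP 10,078.06
GBP 10,078.06 × 1.23491 = USD 12,445.50
USD 12,445.50 ÷ 0.744666 = SGD 16,712.86

SGD 16,712.86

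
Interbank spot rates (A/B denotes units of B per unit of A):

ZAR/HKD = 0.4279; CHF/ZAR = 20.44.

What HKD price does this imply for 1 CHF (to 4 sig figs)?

CHF/HKD = 8.746

1 CHF × 20.44 = 20.44 ZAR
20.44 ZAR × 0.4279 = 8.74628 HKD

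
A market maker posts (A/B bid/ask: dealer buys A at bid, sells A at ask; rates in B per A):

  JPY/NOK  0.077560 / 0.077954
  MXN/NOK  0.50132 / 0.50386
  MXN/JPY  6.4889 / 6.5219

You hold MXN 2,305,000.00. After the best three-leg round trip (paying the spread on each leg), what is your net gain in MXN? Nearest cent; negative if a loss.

Best loop MXN → JPY → NOK → MXN:
MXN 2,305,000.00 × 6.4889 (sell MXN at bid) = JPY 14,956,914
JPY 14,956,914 × 0.077560 (sell JPY at bid) = NOK 1,160,058.29
NOK 1,160,058.29 ÷ 0.50386 (buy MXN at ask) = MXN 2,302,342.49

Net result: MXN -2,657.51 (no profitable arbitrage after spreads)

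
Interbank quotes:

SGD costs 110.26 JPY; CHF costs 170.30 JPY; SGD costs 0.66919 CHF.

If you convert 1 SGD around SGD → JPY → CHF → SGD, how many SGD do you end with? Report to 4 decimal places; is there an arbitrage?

Around SGD → JPY → CHF → SGD: 1 × 110.26 ÷ 170.30 ÷ 0.66919 = 0.967507
Product < 1; profitable direction is SGD → CHF → JPY → SGD.

0.9675 (arbitrage exists)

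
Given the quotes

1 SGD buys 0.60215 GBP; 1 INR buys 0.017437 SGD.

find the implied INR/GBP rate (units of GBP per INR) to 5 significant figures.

INR/GBP = 0.010500

1 INR × 0.017437 = 0.017437 SGD
0.017437 SGD × 0.60215 = 0.0104997 GBP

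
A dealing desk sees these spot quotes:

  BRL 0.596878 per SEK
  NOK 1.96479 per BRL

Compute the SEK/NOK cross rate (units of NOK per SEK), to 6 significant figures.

1 SEK × 0.596878 = 0.596878 BRL
0.596878 BRL × 1.96479 = 1.17274 NOK

SEK/NOK = 1.17274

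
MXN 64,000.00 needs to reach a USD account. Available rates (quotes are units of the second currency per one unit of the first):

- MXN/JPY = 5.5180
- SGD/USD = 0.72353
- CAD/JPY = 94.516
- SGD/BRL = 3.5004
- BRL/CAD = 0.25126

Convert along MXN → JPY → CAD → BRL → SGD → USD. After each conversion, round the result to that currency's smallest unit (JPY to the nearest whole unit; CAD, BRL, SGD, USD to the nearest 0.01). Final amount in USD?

MXN 64,000.00 × 5.5180 = JPY 353,152
JPY 353,152 ÷ 94.516 = CAD 3,736.43
CAD 3,736.43 ÷ 0.25126 = BRL 14,870.77
BRL 14,870.77 ÷ 3.5004 = SGD 4,248.31
SGD 4,248.31 × 0.72353 = USD 3,073.78

USD 3,073.78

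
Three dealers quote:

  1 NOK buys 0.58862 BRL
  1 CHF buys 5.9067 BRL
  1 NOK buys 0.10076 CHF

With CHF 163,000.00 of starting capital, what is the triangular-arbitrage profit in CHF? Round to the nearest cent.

Profit: CHF 1,810.80

Profitable loop is CHF → BRL → NOK → CHF:
CHF 163,000.00 × 5.9067 = BRL 962,792.10
BRL 962,792.10 ÷ 0.58862 = NOK 1,635,676.84
NOK 1,635,676.84 × 0.10076 = CHF 164,810.80
Profit = CHF 164,810.80 − CHF 163,000.00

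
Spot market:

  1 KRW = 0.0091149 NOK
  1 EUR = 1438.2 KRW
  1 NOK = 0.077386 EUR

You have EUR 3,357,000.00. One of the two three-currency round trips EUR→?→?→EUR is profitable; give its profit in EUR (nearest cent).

Profit: EUR 48,531.75

Profitable loop is EUR → KRW → NOK → EUR:
EUR 3,357,000.00 × 1438.2 = KRW 4,828,037,400
KRW 4,828,037,400 × 0.0091149 = NOK 44,007,078.10
NOK 44,007,078.10 × 0.077386 = EUR 3,405,531.75
Profit = EUR 3,405,531.75 − EUR 3,357,000.00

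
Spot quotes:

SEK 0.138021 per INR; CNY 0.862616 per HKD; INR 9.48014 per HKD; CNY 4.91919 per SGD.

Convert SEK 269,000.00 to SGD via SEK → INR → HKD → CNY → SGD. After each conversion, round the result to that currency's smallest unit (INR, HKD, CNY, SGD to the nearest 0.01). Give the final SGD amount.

SGD 36,050.91

SEK 269,000.00 ÷ 0.138021 = INR 1,948,978.78
INR 1,948,978.78 ÷ 9.48014 = HKD 205,585.44
HKD 205,585.44 × 0.862616 = CNY 177,341.29
CNY 177,341.29 ÷ 4.91919 = SGD 36,050.91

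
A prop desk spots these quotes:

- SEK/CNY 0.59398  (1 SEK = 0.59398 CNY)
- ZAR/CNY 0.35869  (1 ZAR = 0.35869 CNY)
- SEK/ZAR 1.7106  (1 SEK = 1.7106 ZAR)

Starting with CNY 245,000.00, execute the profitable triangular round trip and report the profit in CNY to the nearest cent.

Profitable loop is CNY → SEK → ZAR → CNY:
CNY 245,000.00 ÷ 0.59398 = SEK 412,471.80
SEK 412,471.80 × 1.7106 = ZAR 705,574.26
ZAR 705,574.26 × 0.35869 = CNY 253,082.43
Profit = CNY 253,082.43 − CNY 245,000.00

Profit: CNY 8,082.43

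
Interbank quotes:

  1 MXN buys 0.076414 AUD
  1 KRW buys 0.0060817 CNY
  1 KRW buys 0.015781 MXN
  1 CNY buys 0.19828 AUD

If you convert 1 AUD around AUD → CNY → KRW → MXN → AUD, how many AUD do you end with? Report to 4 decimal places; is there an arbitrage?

1.0000 (no arbitrage)

Around AUD → CNY → KRW → MXN → AUD: 1 ÷ 0.19828 ÷ 0.0060817 × 0.015781 × 0.076414 = 1.000008
Product ≈ 1 (deviation 0.001%, within rounding noise).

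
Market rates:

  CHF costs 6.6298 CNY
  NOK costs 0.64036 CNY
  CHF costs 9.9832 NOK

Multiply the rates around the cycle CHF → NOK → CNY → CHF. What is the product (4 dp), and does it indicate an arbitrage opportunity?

Around CHF → NOK → CNY → CHF: 1 × 9.9832 × 0.64036 ÷ 6.6298 = 0.964259
Product < 1; profitable direction is CHF → CNY → NOK → CHF.

0.9643 (arbitrage exists)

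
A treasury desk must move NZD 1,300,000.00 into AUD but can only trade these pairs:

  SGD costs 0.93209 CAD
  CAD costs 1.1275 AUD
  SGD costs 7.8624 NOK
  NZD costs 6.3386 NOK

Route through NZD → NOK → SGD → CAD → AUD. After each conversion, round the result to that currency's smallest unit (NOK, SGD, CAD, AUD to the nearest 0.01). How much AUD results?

AUD 1,101,427.62

NZD 1,300,000.00 × 6.3386 = NOK 8,240,180.00
NOK 8,240,180.00 ÷ 7.8624 = SGD 1,048,048.94
SGD 1,048,048.94 × 0.93209 = CAD 976,875.94
CAD 976,875.94 × 1.1275 = AUD 1,101,427.62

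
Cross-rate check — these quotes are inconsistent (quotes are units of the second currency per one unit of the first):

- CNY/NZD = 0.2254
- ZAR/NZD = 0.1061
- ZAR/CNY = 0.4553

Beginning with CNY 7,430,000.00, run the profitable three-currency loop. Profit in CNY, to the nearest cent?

Profitable loop is CNY → ZAR → NZD → CNY:
CNY 7,430,000.00 ÷ 0.4553 = ZAR 16,318,910.61
ZAR 16,318,910.61 × 0.1061 = NZD 1,731,436.42
NZD 1,731,436.42 ÷ 0.2254 = CNY 7,681,616.75
Profit = CNY 7,681,616.75 − CNY 7,430,000.00

Profit: CNY 251,616.75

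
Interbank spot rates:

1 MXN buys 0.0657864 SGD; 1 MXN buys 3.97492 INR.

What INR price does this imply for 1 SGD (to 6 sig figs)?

1 SGD ÷ 0.0657864 = 15.2007 MXN
15.2007 MXN × 3.97492 = 60.4216 INR

SGD/INR = 60.4216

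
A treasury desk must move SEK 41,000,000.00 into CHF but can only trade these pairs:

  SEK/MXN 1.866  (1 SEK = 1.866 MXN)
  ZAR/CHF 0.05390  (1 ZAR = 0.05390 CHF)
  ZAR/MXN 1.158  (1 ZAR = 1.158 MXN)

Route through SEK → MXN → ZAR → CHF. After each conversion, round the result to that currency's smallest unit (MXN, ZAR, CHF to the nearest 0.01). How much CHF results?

CHF 3,561,030.57

SEK 41,000,000.00 × 1.866 = MXN 76,506,000.00
MXN 76,506,000.00 ÷ 1.158 = ZAR 66,067,357.51
ZAR 66,067,357.51 × 0.05390 = CHF 3,561,030.57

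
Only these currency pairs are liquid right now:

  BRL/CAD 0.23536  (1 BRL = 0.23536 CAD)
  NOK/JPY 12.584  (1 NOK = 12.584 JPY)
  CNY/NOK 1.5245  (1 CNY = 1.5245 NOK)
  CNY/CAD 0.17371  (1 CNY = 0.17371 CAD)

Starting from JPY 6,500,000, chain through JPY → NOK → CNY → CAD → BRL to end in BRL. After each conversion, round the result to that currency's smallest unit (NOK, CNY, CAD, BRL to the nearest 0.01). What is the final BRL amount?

JPY 6,500,000 ÷ 12.584 = NOK 516,528.93
NOK 516,528.93 ÷ 1.5245 = CNY 338,818.58
CNY 338,818.58 × 0.17371 = CAD 58,856.18
CAD 58,856.18 ÷ 0.23536 = BRL 250,068.75

BRL 250,068.75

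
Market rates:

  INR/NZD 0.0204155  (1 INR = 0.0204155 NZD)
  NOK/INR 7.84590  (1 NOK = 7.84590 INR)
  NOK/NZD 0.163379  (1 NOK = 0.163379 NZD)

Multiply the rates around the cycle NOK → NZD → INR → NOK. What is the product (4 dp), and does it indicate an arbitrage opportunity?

1.0200 (arbitrage exists)

Around NOK → NZD → INR → NOK: 1 × 0.163379 ÷ 0.0204155 ÷ 7.84590 = 1.019984
Product > 1; profitable direction is NOK → NZD → INR → NOK.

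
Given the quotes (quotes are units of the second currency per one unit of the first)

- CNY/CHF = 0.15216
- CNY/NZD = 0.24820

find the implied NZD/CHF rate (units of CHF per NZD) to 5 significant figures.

1 NZD ÷ 0.24820 = 4.02901 CNY
4.02901 CNY × 0.15216 = 0.613054 CHF

NZD/CHF = 0.61305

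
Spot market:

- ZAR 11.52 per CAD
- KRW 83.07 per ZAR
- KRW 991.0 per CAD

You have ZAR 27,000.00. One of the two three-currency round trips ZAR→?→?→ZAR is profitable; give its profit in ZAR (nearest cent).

Profitable loop is ZAR → CAD → KRW → ZAR:
ZAR 27,000.00 ÷ 11.52 = CAD 2,343.75
CAD 2,343.75 × 991.0 = KRW 2,322,656
KRW 2,322,656 ÷ 83.07 = ZAR 27,960.23
Profit = ZAR 27,960.23 − ZAR 27,000.00

Profit: ZAR 960.23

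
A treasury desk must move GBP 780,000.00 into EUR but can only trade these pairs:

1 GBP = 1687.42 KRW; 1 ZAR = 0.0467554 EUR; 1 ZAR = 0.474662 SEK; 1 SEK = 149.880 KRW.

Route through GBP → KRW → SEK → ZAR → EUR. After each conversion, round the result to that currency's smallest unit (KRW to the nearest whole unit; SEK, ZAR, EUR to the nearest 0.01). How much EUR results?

GBP 780,000.00 × 1687.42 = KRW 1,316,187,600
KRW 1,316,187,600 ÷ 149.880 = SEK 8,781,609.29
SEK 8,781,609.29 ÷ 0.474662 = ZAR 18,500,763.26
ZAR 18,500,763.26 × 0.0467554 = EUR 865,010.59

EUR 865,010.59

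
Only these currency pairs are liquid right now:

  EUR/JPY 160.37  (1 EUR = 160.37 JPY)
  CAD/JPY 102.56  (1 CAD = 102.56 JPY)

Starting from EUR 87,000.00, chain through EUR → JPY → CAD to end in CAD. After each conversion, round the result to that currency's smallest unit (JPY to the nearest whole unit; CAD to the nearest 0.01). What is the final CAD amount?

CAD 136,039.29

EUR 87,000.00 × 160.37 = JPY 13,952,190
JPY 13,952,190 ÷ 102.56 = CAD 136,039.29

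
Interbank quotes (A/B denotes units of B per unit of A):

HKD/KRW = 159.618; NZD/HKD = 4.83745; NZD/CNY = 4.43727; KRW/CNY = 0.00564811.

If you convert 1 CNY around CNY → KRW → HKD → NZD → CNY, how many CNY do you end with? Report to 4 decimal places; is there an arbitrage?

1.0175 (arbitrage exists)

Around CNY → KRW → HKD → NZD → CNY: 1 ÷ 0.00564811 ÷ 159.618 ÷ 4.83745 × 4.43727 = 1.017453
Product > 1; profitable direction is CNY → KRW → HKD → NZD → CNY.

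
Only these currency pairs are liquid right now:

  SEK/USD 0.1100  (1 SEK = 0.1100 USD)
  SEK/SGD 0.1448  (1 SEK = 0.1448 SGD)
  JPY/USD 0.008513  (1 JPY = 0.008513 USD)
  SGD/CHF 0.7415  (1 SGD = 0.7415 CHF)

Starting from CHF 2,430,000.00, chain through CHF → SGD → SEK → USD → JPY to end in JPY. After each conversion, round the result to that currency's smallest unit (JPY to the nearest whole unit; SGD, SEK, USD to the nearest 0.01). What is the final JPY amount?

JPY 292,439,887

CHF 2,430,000.00 ÷ 0.7415 = SGD 3,277,140.93
SGD 3,277,140.93 ÷ 0.1448 = SEK 22,632,188.74
SEK 22,632,188.74 × 0.1100 = USD 2,489,540.76
USD 2,489,540.76 ÷ 0.008513 = JPY 292,439,887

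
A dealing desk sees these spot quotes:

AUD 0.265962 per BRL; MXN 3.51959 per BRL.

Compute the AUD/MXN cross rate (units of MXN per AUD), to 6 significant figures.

1 AUD ÷ 0.265962 = 3.75994 BRL
3.75994 BRL × 3.51959 = 13.2334 MXN

AUD/MXN = 13.2334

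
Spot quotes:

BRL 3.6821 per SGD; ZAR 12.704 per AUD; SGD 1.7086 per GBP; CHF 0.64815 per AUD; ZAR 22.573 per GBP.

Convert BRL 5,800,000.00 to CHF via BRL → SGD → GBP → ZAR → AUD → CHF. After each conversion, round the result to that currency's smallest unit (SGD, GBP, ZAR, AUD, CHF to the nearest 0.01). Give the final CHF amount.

BRL 5,800,000.00 ÷ 3.6821 = SGD 1,575,188.07
SGD 1,575,188.07 ÷ 1.7086 = GBP 921,917.40
GBP 921,917.40 × 22.573 = ZAR 20,810,441.47
ZAR 20,810,441.47 ÷ 12.704 = AUD 1,638,101.50
AUD 1,638,101.50 × 0.64815 = CHF 1,061,735.49

CHF 1,061,735.49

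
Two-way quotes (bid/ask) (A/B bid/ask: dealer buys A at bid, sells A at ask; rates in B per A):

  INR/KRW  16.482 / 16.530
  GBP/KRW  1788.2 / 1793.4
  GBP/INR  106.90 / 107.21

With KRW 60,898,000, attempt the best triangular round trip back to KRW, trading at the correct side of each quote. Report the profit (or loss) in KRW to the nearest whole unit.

Best loop KRW → INR → GBP → KRW:
KRW 60,898,000 ÷ 16.530 (buy INR at ask) = INR 3,684,089.53
INR 3,684,089.53 ÷ 107.21 (buy GBP at ask) = GBP 34,363.30
GBP 34,363.30 × 1788.2 (sell GBP at bid) = KRW 61,448,455

Net profit: KRW 550,455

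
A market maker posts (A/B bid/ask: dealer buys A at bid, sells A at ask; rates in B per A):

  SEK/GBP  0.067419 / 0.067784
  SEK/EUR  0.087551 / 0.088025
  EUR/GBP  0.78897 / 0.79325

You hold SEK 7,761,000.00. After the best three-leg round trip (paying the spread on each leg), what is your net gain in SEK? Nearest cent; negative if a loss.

Net profit: SEK 147,827.27

Best loop SEK → EUR → GBP → SEK:
SEK 7,761,000.00 × 0.087551 (sell SEK at bid) = EUR 679,483.31
EUR 679,483.31 × 0.78897 (sell EUR at bid) = GBP 536,091.95
GBP 536,091.95 ÷ 0.067784 (buy SEK at ask) = SEK 7,908,827.27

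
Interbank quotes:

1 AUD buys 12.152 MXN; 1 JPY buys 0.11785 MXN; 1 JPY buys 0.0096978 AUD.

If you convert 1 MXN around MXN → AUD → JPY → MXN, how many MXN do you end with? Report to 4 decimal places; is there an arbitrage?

1.0000 (no arbitrage)

Around MXN → AUD → JPY → MXN: 1 ÷ 12.152 ÷ 0.0096978 × 0.11785 = 1.000020
Product ≈ 1 (deviation 0.002%, within rounding noise).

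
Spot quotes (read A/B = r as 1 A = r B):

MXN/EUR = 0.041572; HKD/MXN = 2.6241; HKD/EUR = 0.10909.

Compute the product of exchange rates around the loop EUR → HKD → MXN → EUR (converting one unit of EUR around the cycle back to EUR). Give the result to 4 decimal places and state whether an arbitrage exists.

1.0000 (no arbitrage)

Around EUR → HKD → MXN → EUR: 1 ÷ 0.10909 × 2.6241 × 0.041572 = 0.999992
Product ≈ 1 (deviation 0.001%, within rounding noise).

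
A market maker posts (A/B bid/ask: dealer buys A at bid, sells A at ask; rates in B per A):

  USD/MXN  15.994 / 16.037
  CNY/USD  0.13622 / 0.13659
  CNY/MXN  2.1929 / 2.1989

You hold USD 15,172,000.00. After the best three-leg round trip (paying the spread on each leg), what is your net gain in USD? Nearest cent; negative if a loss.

Net profit: USD 16,665.84

Best loop USD → CNY → MXN → USD:
USD 15,172,000.00 ÷ 0.13659 (buy CNY at ask) = CNY 111,076,945.60
CNY 111,076,945.60 × 2.1929 (sell CNY at bid) = MXN 243,580,634.01
MXN 243,580,634.01 ÷ 16.037 (buy USD at ask) = USD 15,188,665.84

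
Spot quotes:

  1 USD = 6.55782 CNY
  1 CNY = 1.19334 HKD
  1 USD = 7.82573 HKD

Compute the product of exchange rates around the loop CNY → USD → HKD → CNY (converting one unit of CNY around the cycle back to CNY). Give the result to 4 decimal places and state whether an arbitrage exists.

1.0000 (no arbitrage)

Around CNY → USD → HKD → CNY: 1 ÷ 6.55782 × 7.82573 ÷ 1.19334 = 1.000003
Product ≈ 1 (deviation 0.000%, within rounding noise).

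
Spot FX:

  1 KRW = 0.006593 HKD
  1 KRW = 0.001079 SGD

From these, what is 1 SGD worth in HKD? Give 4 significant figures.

1 SGD ÷ 0.001079 = 926.784 KRW
926.784 KRW × 0.006593 = 6.11029 HKD

SGD/HKD = 6.110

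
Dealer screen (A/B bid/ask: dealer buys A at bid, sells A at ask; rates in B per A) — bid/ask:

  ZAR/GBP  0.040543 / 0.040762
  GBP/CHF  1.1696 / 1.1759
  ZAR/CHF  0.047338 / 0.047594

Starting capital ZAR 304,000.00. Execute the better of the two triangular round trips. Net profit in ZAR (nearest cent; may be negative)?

Best loop ZAR → GBP → CHF → ZAR:
ZAR 304,000.00 × 0.040543 (sell ZAR at bid) = GBP 12,325.07
GBP 12,325.07 × 1.1696 (sell GBP at bid) = CHF 14,415.40
CHF 14,415.40 ÷ 0.047594 (buy ZAR at ask) = ZAR 302,882.80

Net result: ZAR -1,117.20 (no profitable arbitrage after spreads)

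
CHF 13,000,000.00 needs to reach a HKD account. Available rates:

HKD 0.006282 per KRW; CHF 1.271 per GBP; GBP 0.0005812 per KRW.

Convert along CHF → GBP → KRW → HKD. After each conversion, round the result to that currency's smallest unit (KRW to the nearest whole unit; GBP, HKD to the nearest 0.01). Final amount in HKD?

CHF 13,000,000.00 ÷ 1.271 = GBP 10,228,166.80
GBP 10,228,166.80 ÷ 0.0005812 = KRW 17,598,359,945
KRW 17,598,359,945 × 0.006282 = HKD 110,552,897.17

HKD 110,552,897.17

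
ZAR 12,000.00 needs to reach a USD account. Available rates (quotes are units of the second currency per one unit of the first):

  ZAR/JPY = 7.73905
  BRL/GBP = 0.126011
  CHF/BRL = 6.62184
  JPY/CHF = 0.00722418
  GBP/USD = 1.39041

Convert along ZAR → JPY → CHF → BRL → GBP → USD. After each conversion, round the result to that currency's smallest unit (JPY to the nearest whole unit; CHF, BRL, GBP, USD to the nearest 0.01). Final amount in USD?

ZAR 12,000.00 × 7.73905 = JPY 92,869
JPY 92,869 × 0.00722418 = CHF 670.90
CHF 670.90 × 6.62184 = BRL 4,442.59
BRL 4,442.59 × 0.126011 = GBP 559.82
GBP 559.82 × 1.39041 = USD 778.38

USD 778.38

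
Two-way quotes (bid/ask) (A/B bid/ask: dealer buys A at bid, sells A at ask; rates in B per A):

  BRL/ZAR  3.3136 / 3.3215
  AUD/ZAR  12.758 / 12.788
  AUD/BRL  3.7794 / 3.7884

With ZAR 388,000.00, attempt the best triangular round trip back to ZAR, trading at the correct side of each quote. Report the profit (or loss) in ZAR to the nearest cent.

Net profit: ZAR 5,390.84

Best loop ZAR → BRL → AUD → ZAR:
ZAR 388,000.00 ÷ 3.3215 (buy BRL at ask) = BRL 116,814.69
BRL 116,814.69 ÷ 3.7884 (buy AUD at ask) = AUD 30,834.84
AUD 30,834.84 × 12.758 (sell AUD at bid) = ZAR 393,390.84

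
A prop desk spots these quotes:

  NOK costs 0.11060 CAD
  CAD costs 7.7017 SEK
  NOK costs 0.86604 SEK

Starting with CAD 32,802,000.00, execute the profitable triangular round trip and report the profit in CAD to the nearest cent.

Profitable loop is CAD → NOK → SEK → CAD:
CAD 32,802,000.00 ÷ 0.11060 = NOK 296,582,278.48
NOK 296,582,278.48 × 0.86604 = SEK 256,852,116.46
SEK 256,852,116.46 ÷ 7.7017 = CAD 33,350,054.72
Profit = CAD 33,350,054.72 − CAD 32,802,000.00

Profit: CAD 548,054.72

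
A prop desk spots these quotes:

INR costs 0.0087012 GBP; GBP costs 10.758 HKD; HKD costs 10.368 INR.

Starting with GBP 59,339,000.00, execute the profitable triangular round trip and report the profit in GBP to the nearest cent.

Profit: GBP 1,802,282.40

Profitable loop is GBP → INR → HKD → GBP:
GBP 59,339,000.00 ÷ 0.0087012 = INR 6,819,634,073.46
INR 6,819,634,073.46 ÷ 10.368 = HKD 657,757,916.04
HKD 657,757,916.04 ÷ 10.758 = GBP 61,141,282.40
Profit = GBP 61,141,282.40 − GBP 59,339,000.00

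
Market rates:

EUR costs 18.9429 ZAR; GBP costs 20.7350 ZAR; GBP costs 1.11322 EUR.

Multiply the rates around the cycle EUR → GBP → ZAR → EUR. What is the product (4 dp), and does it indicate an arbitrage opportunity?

0.9833 (arbitrage exists)

Around EUR → GBP → ZAR → EUR: 1 ÷ 1.11322 × 20.7350 ÷ 18.9429 = 0.983279
Product < 1; profitable direction is EUR → ZAR → GBP → EUR.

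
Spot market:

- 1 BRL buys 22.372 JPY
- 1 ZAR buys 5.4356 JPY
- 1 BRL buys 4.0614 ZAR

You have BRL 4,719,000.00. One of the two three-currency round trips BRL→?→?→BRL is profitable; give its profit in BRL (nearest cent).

Profit: BRL 63,241.83

Profitable loop is BRL → JPY → ZAR → BRL:
BRL 4,719,000.00 × 22.372 = JPY 105,573,468
JPY 105,573,468 ÷ 5.4356 = ZAR 19,422,596.95
ZAR 19,422,596.95 ÷ 4.0614 = BRL 4,782,241.83
Profit = BRL 4,782,241.83 − BRL 4,719,000.00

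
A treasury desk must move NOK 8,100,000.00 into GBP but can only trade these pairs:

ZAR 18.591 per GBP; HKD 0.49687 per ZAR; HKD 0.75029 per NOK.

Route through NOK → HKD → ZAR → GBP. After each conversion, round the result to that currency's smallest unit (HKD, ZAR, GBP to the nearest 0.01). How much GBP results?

GBP 657,913.28

NOK 8,100,000.00 × 0.75029 = HKD 6,077,349.00
HKD 6,077,349.00 ÷ 0.49687 = ZAR 12,231,265.72
ZAR 12,231,265.72 ÷ 18.591 = GBP 657,913.28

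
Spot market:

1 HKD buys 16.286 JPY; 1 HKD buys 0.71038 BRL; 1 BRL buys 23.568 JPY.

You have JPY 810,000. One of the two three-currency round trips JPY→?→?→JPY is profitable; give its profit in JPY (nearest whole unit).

Profit: JPY 22,691

Profitable loop is JPY → HKD → BRL → JPY:
JPY 810,000 ÷ 16.286 = HKD 49,735.97
HKD 49,735.97 × 0.71038 = BRL 35,331.44
BRL 35,331.44 × 23.568 = JPY 832,691
Profit = JPY 832,691 − JPY 810,000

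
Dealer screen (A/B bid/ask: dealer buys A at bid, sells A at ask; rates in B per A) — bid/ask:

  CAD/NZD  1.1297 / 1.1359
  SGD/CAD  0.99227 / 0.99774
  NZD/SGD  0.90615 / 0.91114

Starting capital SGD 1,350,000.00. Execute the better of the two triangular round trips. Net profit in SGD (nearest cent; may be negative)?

Net profit: SGD 21,282.25

Best loop SGD → CAD → NZD → SGD:
SGD 1,350,000.00 × 0.99227 (sell SGD at bid) = CAD 1,339,564.50
CAD 1,339,564.50 × 1.1297 (sell CAD at bid) = NZD 1,513,306.02
NZD 1,513,306.02 × 0.90615 (sell NZD at bid) = SGD 1,371,282.25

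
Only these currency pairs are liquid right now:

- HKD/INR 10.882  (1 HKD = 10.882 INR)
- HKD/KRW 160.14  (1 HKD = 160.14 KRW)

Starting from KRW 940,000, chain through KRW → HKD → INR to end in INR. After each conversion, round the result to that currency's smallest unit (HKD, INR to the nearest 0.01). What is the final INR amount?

INR 63,875.82

KRW 940,000 ÷ 160.14 = HKD 5,869.86
HKD 5,869.86 × 10.882 = INR 63,875.82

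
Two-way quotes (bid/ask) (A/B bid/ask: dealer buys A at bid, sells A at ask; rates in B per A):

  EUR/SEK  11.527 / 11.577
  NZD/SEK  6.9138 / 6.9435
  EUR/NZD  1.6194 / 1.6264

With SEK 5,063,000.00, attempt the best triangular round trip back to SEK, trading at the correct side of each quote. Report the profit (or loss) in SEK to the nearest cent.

Net profit: SEK 104,951.33

Best loop SEK → NZD → EUR → SEK:
SEK 5,063,000.00 ÷ 6.9435 (buy NZD at ask) = NZD 729,171.17
NZD 729,171.17 ÷ 1.6264 (buy EUR at ask) = EUR 448,334.46
EUR 448,334.46 × 11.527 (sell EUR at bid) = SEK 5,167,951.33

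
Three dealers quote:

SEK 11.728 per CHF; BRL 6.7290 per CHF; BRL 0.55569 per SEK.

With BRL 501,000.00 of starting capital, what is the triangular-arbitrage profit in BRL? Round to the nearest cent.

Profit: BRL 16,287.18

Profitable loop is BRL → SEK → CHF → BRL:
BRL 501,000.00 ÷ 0.55569 = SEK 901,581.82
SEK 901,581.82 ÷ 11.728 = CHF 76,874.30
CHF 76,874.30 × 6.7290 = BRL 517,287.18
Profit = BRL 517,287.18 − BRL 501,000.00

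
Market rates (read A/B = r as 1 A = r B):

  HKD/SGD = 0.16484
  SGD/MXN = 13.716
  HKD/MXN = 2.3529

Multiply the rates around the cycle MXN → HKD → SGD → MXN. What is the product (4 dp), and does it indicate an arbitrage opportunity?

Around MXN → HKD → SGD → MXN: 1 ÷ 2.3529 × 0.16484 × 13.716 = 0.960919
Product < 1; profitable direction is MXN → SGD → HKD → MXN.

0.9609 (arbitrage exists)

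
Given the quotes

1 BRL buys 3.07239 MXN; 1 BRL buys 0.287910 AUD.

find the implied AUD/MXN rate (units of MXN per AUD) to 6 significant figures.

AUD/MXN = 10.6714

1 AUD ÷ 0.287910 = 3.47331 BRL
3.47331 BRL × 3.07239 = 10.6714 MXN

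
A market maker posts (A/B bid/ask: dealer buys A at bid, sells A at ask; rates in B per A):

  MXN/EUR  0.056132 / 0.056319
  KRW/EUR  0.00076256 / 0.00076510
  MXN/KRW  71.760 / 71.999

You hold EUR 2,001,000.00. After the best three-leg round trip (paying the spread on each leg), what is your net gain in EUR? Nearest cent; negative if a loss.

Best loop EUR → KRW → MXN → EUR:
EUR 2,001,000.00 ÷ 0.00076510 (buy KRW at ask) = KRW 2,615,344,399
KRW 2,615,344,399 ÷ 71.999 (buy MXN at ask) = MXN 36,324,732.28
MXN 36,324,732.28 × 0.056132 (sell MXN at bid) = EUR 2,038,979.87

Net profit: EUR 37,979.87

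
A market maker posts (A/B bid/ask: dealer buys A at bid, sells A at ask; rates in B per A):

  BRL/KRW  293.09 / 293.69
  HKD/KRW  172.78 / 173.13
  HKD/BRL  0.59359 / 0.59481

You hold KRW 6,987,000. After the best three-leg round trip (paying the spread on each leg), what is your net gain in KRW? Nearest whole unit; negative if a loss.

Best loop KRW → HKD → BRL → KRW:
KRW 6,987,000 ÷ 173.13 (buy HKD at ask) = HKD 40,356.96
HKD 40,356.96 × 0.59359 (sell HKD at bid) = BRL 23,955.49
BRL 23,955.49 × 293.09 (sell BRL at bid) = KRW 7,021,113

Net profit: KRW 34,113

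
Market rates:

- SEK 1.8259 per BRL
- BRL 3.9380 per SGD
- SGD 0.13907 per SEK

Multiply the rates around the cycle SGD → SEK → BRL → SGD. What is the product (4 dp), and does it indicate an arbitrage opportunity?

Around SGD → SEK → BRL → SGD: 1 ÷ 0.13907 ÷ 1.8259 ÷ 3.9380 = 1.000032
Product ≈ 1 (deviation 0.003%, within rounding noise).

1.0000 (no arbitrage)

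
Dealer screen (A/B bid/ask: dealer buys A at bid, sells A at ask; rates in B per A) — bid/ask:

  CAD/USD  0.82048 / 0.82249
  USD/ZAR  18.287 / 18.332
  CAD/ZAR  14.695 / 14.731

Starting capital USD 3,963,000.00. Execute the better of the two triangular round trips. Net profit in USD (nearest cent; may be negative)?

Net profit: USD 73,475.37

Best loop USD → ZAR → CAD → USD:
USD 3,963,000.00 × 18.287 (sell USD at bid) = ZAR 72,471,381.00
ZAR 72,471,381.00 ÷ 14.731 (buy CAD at ask) = CAD 4,919,651.14
CAD 4,919,651.14 × 0.82048 (sell CAD at bid) = USD 4,036,475.37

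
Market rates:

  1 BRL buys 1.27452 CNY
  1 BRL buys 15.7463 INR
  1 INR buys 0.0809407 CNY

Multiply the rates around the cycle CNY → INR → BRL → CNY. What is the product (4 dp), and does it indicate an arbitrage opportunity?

1.0000 (no arbitrage)

Around CNY → INR → BRL → CNY: 1 ÷ 0.0809407 ÷ 15.7463 × 1.27452 = 1.000003
Product ≈ 1 (deviation 0.000%, within rounding noise).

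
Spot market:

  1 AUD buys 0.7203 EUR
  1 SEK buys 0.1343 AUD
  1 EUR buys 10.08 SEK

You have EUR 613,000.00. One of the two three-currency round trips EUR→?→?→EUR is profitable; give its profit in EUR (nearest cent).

Profit: EUR 15,652.31

Profitable loop is EUR → AUD → SEK → EUR:
EUR 613,000.00 ÷ 0.7203 = AUD 851,034.29
AUD 851,034.29 ÷ 0.1343 = SEK 6,336,815.27
SEK 6,336,815.27 ÷ 10.08 = EUR 628,652.31
Profit = EUR 628,652.31 − EUR 613,000.00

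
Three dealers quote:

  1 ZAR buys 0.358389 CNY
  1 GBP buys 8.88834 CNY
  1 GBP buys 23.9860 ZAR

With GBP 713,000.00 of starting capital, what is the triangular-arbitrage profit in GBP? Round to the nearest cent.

Profitable loop is GBP → CNY → ZAR → GBP:
GBP 713,000.00 × 8.88834 = CNY 6,337,386.42
CNY 6,337,386.42 ÷ 0.358389 = ZAR 17,682,982.51
ZAR 17,682,982.51 ÷ 23.9860 = GBP 737,220.98
Profit = GBP 737,220.98 − GBP 713,000.00

Profit: GBP 24,220.98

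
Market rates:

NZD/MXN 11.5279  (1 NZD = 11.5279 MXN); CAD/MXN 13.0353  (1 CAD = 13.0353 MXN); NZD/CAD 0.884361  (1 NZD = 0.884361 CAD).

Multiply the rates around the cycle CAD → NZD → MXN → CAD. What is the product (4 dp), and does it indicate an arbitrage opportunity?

1.0000 (no arbitrage)

Around CAD → NZD → MXN → CAD: 1 ÷ 0.884361 × 11.5279 ÷ 13.0353 = 0.999999
Product ≈ 1 (deviation 0.000%, within rounding noise).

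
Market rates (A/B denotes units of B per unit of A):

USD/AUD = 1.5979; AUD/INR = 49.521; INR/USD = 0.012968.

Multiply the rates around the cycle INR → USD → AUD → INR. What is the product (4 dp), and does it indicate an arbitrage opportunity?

Around INR → USD → AUD → INR: 1 × 0.012968 × 1.5979 × 49.521 = 1.026153
Product > 1; profitable direction is INR → USD → AUD → INR.

1.0262 (arbitrage exists)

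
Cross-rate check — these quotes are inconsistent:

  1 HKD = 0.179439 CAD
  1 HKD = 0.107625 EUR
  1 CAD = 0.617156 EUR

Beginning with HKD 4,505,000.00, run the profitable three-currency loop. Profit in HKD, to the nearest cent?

Profit: HKD 130,466.29

Profitable loop is HKD → CAD → EUR → HKD:
HKD 4,505,000.00 × 0.179439 = CAD 808,372.69
CAD 808,372.69 × 0.617156 = EUR 498,892.06
EUR 498,892.06 ÷ 0.107625 = HKD 4,635,466.29
Profit = HKD 4,635,466.29 − HKD 4,505,000.00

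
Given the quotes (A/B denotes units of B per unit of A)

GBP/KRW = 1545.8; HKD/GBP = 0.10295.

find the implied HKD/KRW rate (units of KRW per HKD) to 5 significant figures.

1 HKD × 0.10295 = 0.10295 GBP
0.10295 GBP × 1545.8 = 159.14 KRW

HKD/KRW = 159.14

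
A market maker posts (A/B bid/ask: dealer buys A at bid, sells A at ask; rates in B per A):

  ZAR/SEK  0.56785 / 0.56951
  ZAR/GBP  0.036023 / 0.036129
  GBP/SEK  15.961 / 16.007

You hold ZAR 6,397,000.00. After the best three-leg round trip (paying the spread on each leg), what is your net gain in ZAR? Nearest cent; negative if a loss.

Best loop ZAR → GBP → SEK → ZAR:
ZAR 6,397,000.00 × 0.036023 (sell ZAR at bid) = GBP 230,439.13
GBP 230,439.13 × 15.961 (sell GBP at bid) = SEK 3,678,038.97
SEK 3,678,038.97 ÷ 0.56951 (buy ZAR at ask) = ZAR 6,458,251.78

Net profit: ZAR 61,251.78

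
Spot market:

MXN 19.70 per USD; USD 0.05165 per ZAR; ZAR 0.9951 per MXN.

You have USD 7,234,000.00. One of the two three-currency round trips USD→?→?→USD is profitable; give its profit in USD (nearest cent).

Profitable loop is USD → MXN → ZAR → USD:
USD 7,234,000.00 × 19.70 = MXN 142,509,800.00
MXN 142,509,800.00 × 0.9951 = ZAR 141,811,501.98
ZAR 141,811,501.98 × 0.05165 = USD 7,324,564.08
Profit = USD 7,324,564.08 − USD 7,234,000.00

Profit: USD 90,564.08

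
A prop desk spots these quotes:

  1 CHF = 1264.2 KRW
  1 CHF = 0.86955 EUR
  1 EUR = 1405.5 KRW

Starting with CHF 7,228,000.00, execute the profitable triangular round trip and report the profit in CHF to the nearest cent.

Profitable loop is CHF → KRW → EUR → CHF:
CHF 7,228,000.00 × 1264.2 = KRW 9,137,637,600
KRW 9,137,637,600 ÷ 1405.5 = EUR 6,501,343.01
EUR 6,501,343.01 ÷ 0.86955 = CHF 7,476,675.30
Profit = CHF 7,476,675.30 − CHF 7,228,000.00

Profit: CHF 248,675.30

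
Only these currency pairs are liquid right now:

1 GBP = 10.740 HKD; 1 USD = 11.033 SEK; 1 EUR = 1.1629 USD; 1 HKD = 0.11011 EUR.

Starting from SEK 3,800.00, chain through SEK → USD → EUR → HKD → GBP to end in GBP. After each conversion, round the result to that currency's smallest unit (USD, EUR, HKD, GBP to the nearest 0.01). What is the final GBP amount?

GBP 250.44

SEK 3,800.00 ÷ 11.033 = USD 344.42
USD 344.42 ÷ 1.1629 = EUR 296.17
EUR 296.17 ÷ 0.11011 = HKD 2,689.76
HKD 2,689.76 ÷ 10.740 = GBP 250.44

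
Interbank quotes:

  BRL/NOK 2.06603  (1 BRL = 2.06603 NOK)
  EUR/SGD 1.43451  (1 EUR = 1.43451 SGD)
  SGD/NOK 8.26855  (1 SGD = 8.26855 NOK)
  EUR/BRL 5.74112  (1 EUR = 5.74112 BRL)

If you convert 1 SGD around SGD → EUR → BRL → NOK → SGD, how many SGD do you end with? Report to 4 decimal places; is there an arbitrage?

1.0000 (no arbitrage)

Around SGD → EUR → BRL → NOK → SGD: 1 ÷ 1.43451 × 5.74112 × 2.06603 ÷ 8.26855 = 1.000001
Product ≈ 1 (deviation 0.000%, within rounding noise).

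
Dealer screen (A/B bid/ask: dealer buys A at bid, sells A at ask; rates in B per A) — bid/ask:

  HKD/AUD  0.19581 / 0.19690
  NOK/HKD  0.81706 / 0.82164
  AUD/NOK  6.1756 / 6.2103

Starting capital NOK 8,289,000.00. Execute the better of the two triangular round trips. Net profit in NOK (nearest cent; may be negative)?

Net result: NOK -38,841.93 (no profitable arbitrage after spreads)

Best loop NOK → AUD → HKD → NOK:
NOK 8,289,000.00 ÷ 6.2103 (buy AUD at ask) = AUD 1,334,718.13
AUD 1,334,718.13 ÷ 0.19690 (buy HKD at ask) = HKD 6,778,659.88
HKD 6,778,659.88 ÷ 0.82164 (buy NOK at ask) = NOK 8,250,158.07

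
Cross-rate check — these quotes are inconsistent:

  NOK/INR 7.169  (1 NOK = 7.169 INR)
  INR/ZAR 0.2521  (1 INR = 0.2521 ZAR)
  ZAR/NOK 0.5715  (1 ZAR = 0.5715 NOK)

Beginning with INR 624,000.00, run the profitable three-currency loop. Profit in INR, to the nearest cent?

Profitable loop is INR → ZAR → NOK → INR:
INR 624,000.00 × 0.2521 = ZAR 157,310.40
ZAR 157,310.40 × 0.5715 = NOK 89,902.89
NOK 89,902.89 × 7.169 = INR 644,513.84
Profit = INR 644,513.84 − INR 624,000.00

Profit: INR 20,513.84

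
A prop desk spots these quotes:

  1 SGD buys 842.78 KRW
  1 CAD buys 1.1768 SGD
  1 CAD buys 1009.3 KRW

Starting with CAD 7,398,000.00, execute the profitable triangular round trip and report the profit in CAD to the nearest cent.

Profitable loop is CAD → KRW → SGD → CAD:
CAD 7,398,000.00 × 1009.3 = KRW 7,466,801,400
KRW 7,466,801,400 ÷ 842.78 = SGD 8,859,727.81
SGD 8,859,727.81 ÷ 1.1768 = CAD 7,528,660.61
Profit = CAD 7,528,660.61 − CAD 7,398,000.00

Profit: CAD 130,660.61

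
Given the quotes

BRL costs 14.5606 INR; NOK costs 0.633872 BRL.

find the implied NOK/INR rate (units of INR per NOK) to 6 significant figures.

1 NOK × 0.633872 = 0.633872 BRL
0.633872 BRL × 14.5606 = 9.22956 INR

NOK/INR = 9.22956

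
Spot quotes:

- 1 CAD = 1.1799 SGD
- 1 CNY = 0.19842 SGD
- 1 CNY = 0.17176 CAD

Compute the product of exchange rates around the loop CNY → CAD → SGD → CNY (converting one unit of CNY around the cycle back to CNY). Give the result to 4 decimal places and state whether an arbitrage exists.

Around CNY → CAD → SGD → CNY: 1 × 0.17176 × 1.1799 ÷ 0.19842 = 1.021367
Product > 1; profitable direction is CNY → CAD → SGD → CNY.

1.0214 (arbitrage exists)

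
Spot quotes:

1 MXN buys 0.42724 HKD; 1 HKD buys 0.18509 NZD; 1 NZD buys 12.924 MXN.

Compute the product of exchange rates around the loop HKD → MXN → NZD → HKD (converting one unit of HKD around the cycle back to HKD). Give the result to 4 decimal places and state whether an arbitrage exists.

Around HKD → MXN → NZD → HKD: 1 ÷ 0.42724 ÷ 12.924 ÷ 0.18509 = 0.978472
Product < 1; profitable direction is HKD → NZD → MXN → HKD.

0.9785 (arbitrage exists)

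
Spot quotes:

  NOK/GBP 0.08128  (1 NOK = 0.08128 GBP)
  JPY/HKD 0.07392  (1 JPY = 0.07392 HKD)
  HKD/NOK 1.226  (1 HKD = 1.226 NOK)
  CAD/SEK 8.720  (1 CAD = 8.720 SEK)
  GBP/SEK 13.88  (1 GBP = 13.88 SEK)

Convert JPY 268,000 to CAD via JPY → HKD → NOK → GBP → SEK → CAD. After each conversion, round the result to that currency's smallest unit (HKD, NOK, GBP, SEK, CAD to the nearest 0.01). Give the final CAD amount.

JPY 268,000 × 0.07392 = HKD 19,810.56
HKD 19,810.56 × 1.226 = NOK 24,287.75
NOK 24,287.75 × 0.08128 = GBP 1,974.11
GBP 1,974.11 × 13.88 = SEK 27,400.65
SEK 27,400.65 ÷ 8.720 = CAD 3,142.28

CAD 3,142.28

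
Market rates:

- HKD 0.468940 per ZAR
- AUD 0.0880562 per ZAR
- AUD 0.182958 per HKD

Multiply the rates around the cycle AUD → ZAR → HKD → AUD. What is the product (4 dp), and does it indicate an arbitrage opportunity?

Around AUD → ZAR → HKD → AUD: 1 ÷ 0.0880562 × 0.468940 × 0.182958 = 0.974336
Product < 1; profitable direction is AUD → HKD → ZAR → AUD.

0.9743 (arbitrage exists)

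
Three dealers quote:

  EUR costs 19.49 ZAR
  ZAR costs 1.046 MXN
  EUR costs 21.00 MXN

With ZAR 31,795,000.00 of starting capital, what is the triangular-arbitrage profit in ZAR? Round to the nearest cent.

Profitable loop is ZAR → EUR → MXN → ZAR:
ZAR 31,795,000.00 ÷ 19.49 = EUR 1,631,349.41
EUR 1,631,349.41 × 21.00 = MXN 34,258,337.61
MXN 34,258,337.61 ÷ 1.046 = ZAR 32,751,756.80
Profit = ZAR 32,751,756.80 − ZAR 31,795,000.00

Profit: ZAR 956,756.80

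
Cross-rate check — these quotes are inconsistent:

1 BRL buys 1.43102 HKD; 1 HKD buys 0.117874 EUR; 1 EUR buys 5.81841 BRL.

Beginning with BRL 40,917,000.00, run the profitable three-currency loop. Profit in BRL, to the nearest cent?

Profit: BRL 773,368.92

Profitable loop is BRL → EUR → HKD → BRL:
BRL 40,917,000.00 ÷ 5.81841 = EUR 7,032,333.58
EUR 7,032,333.58 ÷ 0.117874 = HKD 59,659,751.73
HKD 59,659,751.73 ÷ 1.43102 = BRL 41,690,368.92
Profit = BRL 41,690,368.92 − BRL 40,917,000.00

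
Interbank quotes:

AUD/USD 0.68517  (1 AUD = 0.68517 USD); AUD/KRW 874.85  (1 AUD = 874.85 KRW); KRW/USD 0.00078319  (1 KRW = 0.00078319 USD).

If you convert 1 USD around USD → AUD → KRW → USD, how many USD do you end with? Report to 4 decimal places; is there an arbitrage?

1.0000 (no arbitrage)

Around USD → AUD → KRW → USD: 1 ÷ 0.68517 × 874.85 × 0.00078319 = 1.000006
Product ≈ 1 (deviation 0.001%, within rounding noise).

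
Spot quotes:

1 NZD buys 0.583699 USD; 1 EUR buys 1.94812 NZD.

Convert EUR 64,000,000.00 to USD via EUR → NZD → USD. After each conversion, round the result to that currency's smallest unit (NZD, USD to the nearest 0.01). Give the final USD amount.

USD 72,775,404.54

EUR 64,000,000.00 × 1.94812 = NZD 124,679,680.00
NZD 124,679,680.00 × 0.583699 = USD 72,775,404.54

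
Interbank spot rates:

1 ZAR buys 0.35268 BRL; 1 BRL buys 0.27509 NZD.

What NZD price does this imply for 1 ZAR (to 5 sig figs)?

ZAR/NZD = 0.097019

1 ZAR × 0.35268 = 0.35268 BRL
0.35268 BRL × 0.27509 = 0.0970187 NZD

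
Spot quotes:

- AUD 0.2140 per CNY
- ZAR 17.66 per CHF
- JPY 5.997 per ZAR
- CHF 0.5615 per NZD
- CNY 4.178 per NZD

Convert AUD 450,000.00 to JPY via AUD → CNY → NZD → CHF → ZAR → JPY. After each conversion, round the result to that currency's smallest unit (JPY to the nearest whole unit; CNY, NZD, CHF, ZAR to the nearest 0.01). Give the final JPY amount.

JPY 29,929,869

AUD 450,000.00 ÷ 0.2140 = CNY 2,102,803.74
CNY 2,102,803.74 ÷ 4.178 = NZD 503,303.91
NZD 503,303.91 × 0.5615 = CHF 282,605.15
CHF 282,605.15 × 17.66 = ZAR 4,990,806.95
ZAR 4,990,806.95 × 5.997 = JPY 29,929,869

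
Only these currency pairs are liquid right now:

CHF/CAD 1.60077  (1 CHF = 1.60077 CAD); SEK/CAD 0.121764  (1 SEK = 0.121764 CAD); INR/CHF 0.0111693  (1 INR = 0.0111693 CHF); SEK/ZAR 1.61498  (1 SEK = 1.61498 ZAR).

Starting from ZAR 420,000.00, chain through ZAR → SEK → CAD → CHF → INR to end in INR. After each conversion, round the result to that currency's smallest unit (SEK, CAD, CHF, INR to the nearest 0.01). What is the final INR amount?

INR 1,771,112.78

ZAR 420,000.00 ÷ 1.61498 = SEK 260,065.14
SEK 260,065.14 × 0.121764 = CAD 31,666.57
CAD 31,666.57 ÷ 1.60077 = CHF 19,782.09
CHF 19,782.09 ÷ 0.0111693 = INR 1,771,112.78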